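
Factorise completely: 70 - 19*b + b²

Two integers with product 70 and sum -19 are -14 and -5.

(b - 14)*(b - 5)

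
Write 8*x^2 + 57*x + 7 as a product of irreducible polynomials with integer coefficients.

(8*x + 1)*(x + 7)

Need a pair with product 8·7 = 56 and sum 57: that's 1 and 56.
Split the middle term: 8*x^2 + x + 56*x + 7 = x*(8*x + 1) + 7*(8*x + 1).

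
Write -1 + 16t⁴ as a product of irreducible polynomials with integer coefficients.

(2t + 1)(2t - 1)(4t² + 1)

Write as (4t²)² − (1)², then factor 4t² - 1 once more.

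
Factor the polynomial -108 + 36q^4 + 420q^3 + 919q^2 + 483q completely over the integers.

(2q + 3)(3q + 4)(6q - 1)(q + 9)

Among the possible rational roots, q = -3/2 is a root, giving the factor (2q + 3) and quotient 18q^3 + 183q^2 + 185q - 36.
Then q = -9 is a root, so (q + 9) divides it; the quotient is 18q^2 + 21q - 4.
The remaining quadratic factors as (3q + 4)(6q - 1).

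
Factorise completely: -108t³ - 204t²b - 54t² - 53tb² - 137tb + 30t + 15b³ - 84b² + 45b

Group: 2t(-54t² - 21tb - 27t + 5b² - 28b + 15) + 3b(-54t² - 21tb - 27t + 5b² - 28b + 15); both groups contain (-54t² - 21tb - 27t + 5b² - 28b + 15), so (2t + 3b) is a factor with cofactor -54t² - 21tb - 27t + 5b² - 28b + 15.
The cofactor groups again: -54t² - 21tb - 27t + 5b² - 28b + 15 = -9t(6t - b + 5) + (-5b + 3)(6t - b + 5); both groups contain (6t - b + 5), giving -(9t + 5b - 3)(6t - b + 5).

-(6t - b + 5)(2t + 3b)(9t + 5b - 3)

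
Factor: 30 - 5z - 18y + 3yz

(3y - 5)(z - 6)

Group as (3yz - 18y) + (-5z + 30) = 3y(z - 6) - 5(z - 6).
Both groups share the factor (z - 6).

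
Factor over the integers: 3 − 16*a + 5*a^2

Need a pair with product 5·3 = 15 and sum −16: that's −1 and −15.
Split the middle term: 5*a^2 − a − 15*a + 3 = a*(5*a − 1) − 3*(5*a − 1).

(5*a − 1)*(a − 3)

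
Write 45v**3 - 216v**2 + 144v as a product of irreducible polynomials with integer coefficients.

9v(5v - 4)(v - 4)

Pull out the common factor 9v, then factor the remaining trinomial.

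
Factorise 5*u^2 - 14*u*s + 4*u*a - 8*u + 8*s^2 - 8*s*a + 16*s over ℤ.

Group: u*(5*u - 4*s + 4*a - 8) - 2*s*(5*u - 4*s + 4*a - 8); both groups contain (5*u - 4*s + 4*a - 8).

(u - 2*s)*(5*u - 4*s + 4*a - 8)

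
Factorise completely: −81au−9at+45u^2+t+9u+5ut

Group: −9u(9a−5u−1) − t(9a−5u−1); both groups contain (9a−5u−1).

−(9a−5u−1)(9u+t)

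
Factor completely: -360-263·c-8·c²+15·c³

(3·c+8)·(5·c+9)·(c-5)

Among the possible rational roots, c = -9/5 is a root, giving the factor (5·c+9) and quotient 3·c²-7·c-40.
The remaining quadratic factors as (c-5)(3·c+8).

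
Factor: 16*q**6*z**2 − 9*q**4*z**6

q**4*z**2*(4*q + 3*z**2)*(4*q − 3*z**2)

Factor out q**4*z**2 first: what remains is 16*q**2 − 9*z**4.
Recognize a difference of squares with the parts 4*q and 3*z**2.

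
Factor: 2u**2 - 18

Pull out the common factor 2; u**2 - 9 is a difference of squares.

2(u + 3)(u - 3)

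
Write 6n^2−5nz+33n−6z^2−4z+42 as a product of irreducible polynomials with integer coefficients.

(2n−3z+7)(3n+2z+6)

Group: 2n(3n+2z+6) + (−3z+7)(3n+2z+6); both groups contain (3n+2z+6).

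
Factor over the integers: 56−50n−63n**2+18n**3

Testing divisors of the constant over divisors of the leading coefficient, n = −7/6 is a root, giving the factor (6n+7) and quotient 3n**2−14n+8.
The remaining quadratic factors as (n−4)(3n−2).

(3n−2)(6n+7)(n−4)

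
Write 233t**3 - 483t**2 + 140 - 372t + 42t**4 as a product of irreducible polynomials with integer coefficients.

Among the possible rational roots, t = -7 is a root, so (t + 7) divides it; the quotient is 42t**3 - 61t**2 - 56t + 20.
Then t = -5/6 is a root, so (6t + 5) divides it; the quotient is 7t**2 - 16t + 4.
The remaining quadratic factors as (t - 2)(7t - 2).

(6t + 5)(7t - 2)(t + 7)(t - 2)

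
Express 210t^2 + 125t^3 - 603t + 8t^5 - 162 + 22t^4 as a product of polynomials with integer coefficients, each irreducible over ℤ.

(2t - 3)(4t + 1)(t + 3)(t^2 + t + 18)

By the rational root theorem, t = -1/4 is a root, so (4t + 1) is a factor; dividing leaves 2t^4 + 5t^3 + 30t^2 + 45t - 162.
Then t = -3 is a root, so (t + 3) is a factor; dividing leaves 2t^3 - t^2 + 33t - 54.
Continuing, t = 3/2 is a root, so (2t - 3) divides it; the quotient is t^2 + t + 18.
The quadratic t^2 + t + 18 has discriminant -71 < 0 and is irreducible over ℤ.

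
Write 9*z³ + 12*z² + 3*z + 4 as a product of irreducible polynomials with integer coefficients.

(3*z + 4)*(3*z² + 1)

Group as (9*z³ + 3*z) + (12*z² + 4) = 3*z*(3*z² + 1) + 4*(3*z² + 1).
Both groups share the factor (3*z² + 1).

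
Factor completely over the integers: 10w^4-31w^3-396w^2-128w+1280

(2w+5)(5w-8)(w+4)(w-8)

Trying the rational-root candidates, w = 8/5 is a root, giving the factor (5w-8) and quotient 2w^3-3w^2-84w-160.
Then w = 8 is a root, so (w-8) is a factor; dividing leaves 2w^2+13w+20.
The remaining quadratic factors as (2w+5)(w+4).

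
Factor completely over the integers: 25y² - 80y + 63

(5y - 7)(5y - 9)

Need a pair with product 25·63 = 1575 and sum -80: that's -35 and -45.
Split the middle term: 25y² - 35y - 45y + 63 = 5y(5y - 7) - 9(5y - 7).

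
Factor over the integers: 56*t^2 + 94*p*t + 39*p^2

Group: 3*p*(13*p + 14*t) + 4*t*(13*p + 14*t); both groups contain (13*p + 14*t).

(13*p + 14*t)*(3*p + 4*t)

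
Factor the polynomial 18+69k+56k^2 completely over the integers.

(7k+6)(8k+3)

Need a pair with product 56·18 = 1008 and sum 69: that's 48 and 21.
Split the middle term: 56k^2+48k + 21k+18 = 8k(7k+6) + 3(7k+6).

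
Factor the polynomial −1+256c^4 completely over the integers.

Difference of squares twice: with A = 4c and B = 1, A⁴ − B⁴ = (A² − B²)(A² + B²), and A² − B² factors again.

(4c+1)(4c−1)(16c^2+1)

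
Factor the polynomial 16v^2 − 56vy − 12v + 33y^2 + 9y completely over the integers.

Group: 4v(4v − 11y − 3) − 3y(4v − 11y − 3); both groups contain (4v − 11y − 3).

(4v − 11y − 3)(4v − 3y)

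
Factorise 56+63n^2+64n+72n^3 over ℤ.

Group as (72n^3+64n) + (63n^2+56) = 8n(9n^2+8) + 7(9n^2+8).
Both groups share the factor (9n^2+8).

(8n+7)(9n^2+8)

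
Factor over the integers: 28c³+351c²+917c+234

(4c+13)(7c+2)(c+9)

Testing divisors of the constant over divisors of the leading coefficient, c = -9 is a root, giving the factor (c+9) and quotient 28c²+99c+26.
The remaining quadratic factors as (7c+2)(4c+13).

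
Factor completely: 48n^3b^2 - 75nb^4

3b^2n(4n - 5b)(4n + 5b)

Factor out 3nb^2, leaving 16n^2 - 25b^2, which is a difference of two squares.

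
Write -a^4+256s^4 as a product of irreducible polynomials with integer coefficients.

(4s)⁴ − (a)⁴ = ((4s)² − (a)²)((4s)² + (a)²); the first factor splits again, the second (16s^2+a^2) is irreducible.

(4s-a)(4s+a)(16s^2+a^2)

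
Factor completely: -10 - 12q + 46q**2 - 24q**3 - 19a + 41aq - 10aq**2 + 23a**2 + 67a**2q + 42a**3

(2a + 3q + 1)(3a + 2q - 2)(7a - 4q + 5)

Group: 3a(14a**2 + 13aq + 17a - 12q**2 + 11q + 5) + (2q - 2)(14a**2 + 13aq + 17a - 12q**2 + 11q + 5); both groups contain (14a**2 + 13aq + 17a - 12q**2 + 11q + 5), so (3a + 2q - 2) is a factor with cofactor 14a**2 + 13aq + 17a - 12q**2 + 11q + 5.
The cofactor groups again: 14a**2 + 13aq + 17a - 12q**2 + 11q + 5 = 2a(7a - 4q + 5) + (3q + 1)(7a - 4q + 5); both groups contain (7a - 4q + 5), giving (2a + 3q + 1)(7a - 4q + 5).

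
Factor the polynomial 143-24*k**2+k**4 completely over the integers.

Substitute u = k**2 to get a quadratic in u, then factor.
k**2-11 is irreducible over ℤ (11 is not a perfect square).
k**2-13 is irreducible over ℤ (13 is not a perfect square).

(k**2-11)*(k**2-13)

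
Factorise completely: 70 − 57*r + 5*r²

Need a pair with product 5·70 = 350 and sum −57: that's −50 and −7.
Split the middle term: 5*r² − 50*r − 7*r + 70 = 5*r*(r − 10) − 7*(r − 10).

(5*r − 7)*(r − 10)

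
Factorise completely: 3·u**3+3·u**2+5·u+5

Group as (3·u**3+5·u) + (3·u**2+5) = u·(3·u**2+5) + (3·u**2+5).
Both groups share the factor (3·u**2+5).

(u+1)·(3·u**2+5)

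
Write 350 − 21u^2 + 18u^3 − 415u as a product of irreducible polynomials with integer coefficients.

(3u + 14)(6u − 5)(u − 5)

Testing divisors of the constant over divisors of the leading coefficient, u = 5 is a root, giving the factor (u − 5) and quotient 18u^2 + 69u − 70.
The remaining quadratic factors as (6u − 5)(3u + 14).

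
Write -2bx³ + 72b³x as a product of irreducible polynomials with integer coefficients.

Every term has a factor of 2bx. Then 36b² - x² = (6b)² − (x)².

2bx(6b + x)(6b - x)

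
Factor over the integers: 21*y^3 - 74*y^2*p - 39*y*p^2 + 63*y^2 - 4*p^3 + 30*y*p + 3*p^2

(y - 4*p + 3)*(3*y + p)*(7*y + p)

Group: 7*y*(3*y^2 - 11*y*p + 9*y - 4*p^2 + 3*p) + p*(3*y^2 - 11*y*p + 9*y - 4*p^2 + 3*p); both groups contain (3*y^2 - 11*y*p + 9*y - 4*p^2 + 3*p), so (7*y + p) is a factor with cofactor 3*y^2 - 11*y*p + 9*y - 4*p^2 + 3*p.
The cofactor groups again: 3*y^2 - 11*y*p + 9*y - 4*p^2 + 3*p = 3*y*(y - 4*p + 3) + p*(y - 4*p + 3); both groups contain (y - 4*p + 3), giving (3*y + p)*(y - 4*p + 3).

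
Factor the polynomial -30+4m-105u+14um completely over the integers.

(2m-15)(7u+2)

Group as (14um-105u) + (4m-30) = 7u(2m-15) + 2(2m-15).
Both groups share the factor (2m-15).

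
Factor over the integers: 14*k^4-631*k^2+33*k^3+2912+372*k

By the rational root theorem, k = 4 is a root, so (k-4) is a factor; dividing leaves 14*k^3+89*k^2-275*k-728.
Continuing, k = -13/7 is a root, giving the factor (7*k+13) and quotient 2*k^2+9*k-56.
The remaining quadratic factors as (2*k-7)(k+8).

(2*k-7)*(7*k+13)*(k+8)*(k-4)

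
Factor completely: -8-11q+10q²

(2q+1)(5q-8)

Need a pair with product 10·(-8) = -80 and sum -11: that's -16 and 5.
Split the middle term: 10q²-16q + 5q-8 = 2q(5q-8) + (5q-8).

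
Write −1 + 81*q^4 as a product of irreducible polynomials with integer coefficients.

Difference of squares twice: with A = 3*q and B = 1, A⁴ − B⁴ = (A² − B²)(A² + B²), and A² − B² factors again.

(3*q + 1)*(3*q − 1)*(9*q^2 + 1)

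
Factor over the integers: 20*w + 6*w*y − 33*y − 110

(2*w − 11)*(3*y + 10)

Group as (6*w*y + 20*w) + (−33*y − 110) = 2*w*(3*y + 10) − 11*(3*y + 10).
Both groups share the factor (3*y + 10).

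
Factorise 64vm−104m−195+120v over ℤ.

Group as (64vm+120v) + (−104m−195) = 8v(8m+15) − 13(8m+15).
Both groups share the factor (8m+15).

(8m+15)(8v−13)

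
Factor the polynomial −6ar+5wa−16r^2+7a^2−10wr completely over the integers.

(5w+7a+8r)(a−2r)

Group: a(5w+7a+8r) − 2r(5w+7a+8r); both groups contain (5w+7a+8r).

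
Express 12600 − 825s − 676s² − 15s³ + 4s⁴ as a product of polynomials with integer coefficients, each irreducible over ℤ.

(4s − 15)(s + 7)(s + 8)(s − 15)

Among the possible rational roots, s = 15/4 is a root, so (4s − 15) is a factor; dividing leaves s³ − 169s − 840.
Continuing, s = −8 is a root, giving the factor (s + 8) and quotient s² − 8s − 105.
The remaining quadratic factors as (s + 7)(s − 15).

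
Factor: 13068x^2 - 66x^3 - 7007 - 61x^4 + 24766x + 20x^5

By the rational root theorem, x = 1/4 is a root, so (4x - 1) is a factor; dividing leaves 5x^4 - 14x^3 - 20x^2 + 3262x + 7007.
Then x = -7 is a root, giving the factor (x + 7) and quotient 5x^3 - 49x^2 + 323x + 1001.
Continuing, x = -11/5 is a root, so (5x + 11) is a factor; dividing leaves x^2 - 12x + 91.
The quadratic x^2 - 12x + 91 has discriminant -220 < 0 and is irreducible over ℤ.

(4x - 1)(5x + 11)(x + 7)(x^2 - 12x + 91)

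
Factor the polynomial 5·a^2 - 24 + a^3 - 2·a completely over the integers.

(a + 3)·(a + 4)·(a - 2)

Testing divisors of the constant over divisors of the leading coefficient, a = -3 is a root, so (a + 3) divides it; the quotient is a^2 + 2·a - 8.
The remaining quadratic factors as (a - 2)(a + 4).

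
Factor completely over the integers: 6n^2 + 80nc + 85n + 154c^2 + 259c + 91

Group: n(6n + 14c + 7) + (11c + 13)(6n + 14c + 7); both groups contain (6n + 14c + 7).

(n + 11c + 13)(6n + 14c + 7)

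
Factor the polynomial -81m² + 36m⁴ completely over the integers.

9m²(2m + 3)(2m - 3)

Every term has a factor of 9m². Then 4m² - 9 = (2m)² − (3)².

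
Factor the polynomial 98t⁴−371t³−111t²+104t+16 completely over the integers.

By the rational root theorem, t = 4 is a root, giving the factor (t−4) and quotient 98t³+21t²−27t−4.
Continuing, t = −1/7 is a root, so (7t+1) is a factor; dividing leaves 14t²+t−4.
The remaining quadratic factors as (2t−1)(7t+4).

(2t−1)(7t+1)(7t+4)(t−4)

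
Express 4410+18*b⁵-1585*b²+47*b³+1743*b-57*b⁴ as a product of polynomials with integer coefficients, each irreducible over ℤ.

Testing divisors of the constant over divisors of the leading coefficient, b = 5 is a root, so (b-5) divides it; the quotient is 18*b⁴+33*b³+212*b²-525*b-882.
Next, b = 7/3 is a root, so (3*b-7) is a factor; dividing leaves 6*b³+25*b²+129*b+126.
Then b = -7/6 is a root, giving the factor (6*b+7) and quotient b²+3*b+18.
The quadratic b²+3*b+18 has discriminant -63 < 0 and is irreducible over ℤ.

(3*b-7)*(6*b+7)*(b-5)*(b²+3*b+18)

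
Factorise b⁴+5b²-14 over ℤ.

Substitute u = b² to get a quadratic in u, then factor.
b²+7 is irreducible over ℤ (always positive, so no real roots).
b²-2 is irreducible over ℤ (2 is not a perfect square).

(b²+7)(b²-2)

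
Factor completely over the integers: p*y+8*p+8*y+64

(p+8)*(y+8)

Group as (p*y+8*p) + (8*y+64) = p*(y+8) + 8*(y+8).
Both groups share the factor (y+8).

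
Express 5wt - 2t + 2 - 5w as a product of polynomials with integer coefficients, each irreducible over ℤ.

(5w - 2)(t - 1)

Group as (5wt - 5w) + (-2t + 2) = 5w(t - 1) - 2(t - 1).
Both groups share the factor (t - 1).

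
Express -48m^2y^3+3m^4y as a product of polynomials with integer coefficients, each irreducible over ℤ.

3m^2y(m+4y)(m-4y)

Every term has a factor of 3m^2y. Then m^2-16y^2 = (m)² − (4y)².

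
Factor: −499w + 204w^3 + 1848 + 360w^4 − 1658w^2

(2w + 3)(5w − 8)(6w + 11)(6w − 7)

Trying the rational-root candidates, w = 8/5 is a root, so (5w − 8) divides it; the quotient is 72w^3 + 156w^2 − 82w − 231.
Next, w = −3/2 is a root, giving the factor (2w + 3) and quotient 36w^2 + 24w − 77.
The remaining quadratic factors as (6w + 11)(6w − 7).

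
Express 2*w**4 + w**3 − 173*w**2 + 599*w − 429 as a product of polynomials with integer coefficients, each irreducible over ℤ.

By the rational root theorem, w = −11 is a root, so (w + 11) divides it; the quotient is 2*w**3 − 21*w**2 + 58*w − 39.
Then w = 3 is a root, so (w − 3) divides it; the quotient is 2*w**2 − 15*w + 13.
The remaining quadratic factors as (w − 1)(2*w − 13).

(2*w − 13)*(w + 11)*(w − 1)*(w − 3)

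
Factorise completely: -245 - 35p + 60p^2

5(3p - 7)(4p + 7)

Pull out the common factor 5, then factor the remaining trinomial.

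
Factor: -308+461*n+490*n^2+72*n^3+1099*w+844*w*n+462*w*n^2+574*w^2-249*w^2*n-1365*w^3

-(7*w-4*n-7)*(13*w+2*n+11)*(15*w+9*n-4)

Group: 13*w*(-105*w^2-3*w*n+133*w+36*n^2+47*n-28) + (2*n+11)*(-105*w^2-3*w*n+133*w+36*n^2+47*n-28); both groups contain (-105*w^2-3*w*n+133*w+36*n^2+47*n-28), so (13*w+2*n+11) is a factor with cofactor -105*w^2-3*w*n+133*w+36*n^2+47*n-28.
The cofactor groups again: -105*w^2-3*w*n+133*w+36*n^2+47*n-28 = -15*w*(7*w-4*n-7) + (-9*n+4)*(7*w-4*n-7); both groups contain (7*w-4*n-7), giving -(15*w+9*n-4)*(7*w-4*n-7).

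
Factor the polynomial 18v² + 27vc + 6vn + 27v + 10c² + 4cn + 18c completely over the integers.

Group: 6v(3v + 2c) + (5c + 2n + 9)(3v + 2c); both groups contain (3v + 2c).

(3v + 2c)(6v + 5c + 2n + 9)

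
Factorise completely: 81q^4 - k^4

Difference of squares twice: with A = 3q and B = k, A⁴ − B⁴ = (A² − B²)(A² + B²), and A² − B² factors again.

(3q - k)(3q + k)(9q^2 + k^2)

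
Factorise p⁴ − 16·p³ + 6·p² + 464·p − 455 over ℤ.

Trying the rational-root candidates, p = 13 is a root, giving the factor (p − 13) and quotient p³ − 3·p² − 33·p + 35.
Then p = 7 is a root, so (p − 7) is a factor; dividing leaves p² + 4·p − 5.
The remaining quadratic factors as (p − 1)(p + 5).

(p + 5)·(p − 1)·(p − 13)·(p − 7)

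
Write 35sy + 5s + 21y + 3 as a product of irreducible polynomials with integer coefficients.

Group as (35sy + 5s) + (21y + 3) = 5s(7y + 1) + 3(7y + 1).
Both groups share the factor (7y + 1).

(5s + 3)(7y + 1)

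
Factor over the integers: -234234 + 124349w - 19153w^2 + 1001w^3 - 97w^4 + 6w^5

(2w - 9)(3w - 11)(w - 14)(w^2 + 6w + 169)

Testing divisors of the constant over divisors of the leading coefficient, w = 9/2 is a root, giving the factor (2w - 9) and quotient 3w^4 - 35w^3 + 343w^2 - 8033w + 26026.
Continuing, w = 14 is a root, so (w - 14) divides it; the quotient is 3w^3 + 7w^2 + 441w - 1859.
Continuing, w = 11/3 is a root, giving the factor (3w - 11) and quotient w^2 + 6w + 169.
The quadratic w^2 + 6w + 169 has discriminant -640 < 0 and is irreducible over ℤ.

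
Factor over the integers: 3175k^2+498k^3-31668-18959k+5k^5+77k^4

By the rational root theorem, k = -13 is a root, giving the factor (k+13) and quotient 5k^4+12k^3+342k^2-1271k-2436.
Then k = -7/5 is a root, so (5k+7) divides it; the quotient is k^3+k^2+67k-348.
Continuing, k = 4 is a root, so (k-4) divides it; the quotient is k^2+5k+87.
The quadratic k^2+5k+87 has discriminant -323 < 0 and is irreducible over ℤ.

(5k+7)(k+13)(k-4)(k^2+5k+87)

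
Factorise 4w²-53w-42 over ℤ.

Need a pair with product 4·(-42) = -168 and sum -53: that's -56 and 3.
Split the middle term: 4w²-56w + 3w-42 = 4w(w-14) + 3(w-14).

(4w+3)(w-14)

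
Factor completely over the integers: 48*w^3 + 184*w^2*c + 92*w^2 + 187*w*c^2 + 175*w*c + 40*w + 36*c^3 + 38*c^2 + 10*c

(3*w + 4*c + 2)*(4*w + 9*c + 5)*(4*w + c)

Group: 3*w*(16*w^2 + 40*w*c + 20*w + 9*c^2 + 5*c) + (4*c + 2)*(16*w^2 + 40*w*c + 20*w + 9*c^2 + 5*c); both groups contain (16*w^2 + 40*w*c + 20*w + 9*c^2 + 5*c), so (3*w + 4*c + 2) is a factor with cofactor 16*w^2 + 40*w*c + 20*w + 9*c^2 + 5*c.
The cofactor groups again: 16*w^2 + 40*w*c + 20*w + 9*c^2 + 5*c = 4*w*(4*w + 9*c + 5) + c*(4*w + 9*c + 5); both groups contain (4*w + 9*c + 5), giving (4*w + c)*(4*w + 9*c + 5).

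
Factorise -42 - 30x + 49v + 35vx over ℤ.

Group as (35vx + 49v) + (-30x - 42) = 7v(5x + 7) - 6(5x + 7).
Both groups share the factor (5x + 7).

(5x + 7)(7v - 6)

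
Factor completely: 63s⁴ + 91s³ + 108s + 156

(9s + 13)(7s³ + 12)

Group as (63s⁴ + 108s) + (91s³ + 156) = 9s(7s³ + 12) + 13(7s³ + 12).
Both groups share the factor (7s³ + 12).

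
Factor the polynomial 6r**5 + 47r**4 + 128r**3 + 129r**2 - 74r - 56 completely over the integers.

Testing divisors of the constant over divisors of the leading coefficient, r = -4 is a root, so (r + 4) divides it; the quotient is 6r**4 + 23r**3 + 36r**2 - 15r - 14.
Next, r = -1/2 is a root, so (2r + 1) is a factor; dividing leaves 3r**3 + 10r**2 + 13r - 14.
Then r = 2/3 is a root, so (3r - 2) is a factor; dividing leaves r**2 + 4r + 7.
The quadratic r**2 + 4r + 7 has discriminant -12 < 0 and is irreducible over ℤ.

(2r + 1)(3r - 2)(r + 4)(r**2 + 4r + 7)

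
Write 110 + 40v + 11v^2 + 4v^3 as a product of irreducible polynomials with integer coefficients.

(4v + 11)(v^2 + 10)

Group as (4v^3 + 40v) + (11v^2 + 110) = 4v(v^2 + 10) + 11(v^2 + 10).
Both groups share the factor (v^2 + 10).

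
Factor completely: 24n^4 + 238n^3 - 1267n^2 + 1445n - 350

(2n - 5)(3n - 1)(4n - 5)(n + 14)

Among the possible rational roots, n = -14 is a root, giving the factor (n + 14) and quotient 24n^3 - 98n^2 + 105n - 25.
Then n = 5/4 is a root, so (4n - 5) is a factor; dividing leaves 6n^2 - 17n + 5.
The remaining quadratic factors as (2n - 5)(3n - 1).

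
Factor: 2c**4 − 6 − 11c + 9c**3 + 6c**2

Among the possible rational roots, c = −1/2 is a root, so (2c + 1) is a factor; dividing leaves c**3 + 4c**2 + c − 6.
Continuing, c = −2 is a root, giving the factor (c + 2) and quotient c**2 + 2c − 3.
The remaining quadratic factors as (c − 1)(c + 3).

(2c + 1)(c + 2)(c + 3)(c − 1)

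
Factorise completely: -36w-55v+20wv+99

Group as (20wv-36w) + (-55v+99) = 4w(5v-9) - 11(5v-9).
Both groups share the factor (5v-9).

(4w-11)(5v-9)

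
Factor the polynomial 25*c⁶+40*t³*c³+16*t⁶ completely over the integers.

(4*t³+5*c³)²

Recognize a perfect-square trinomial with the parts 4*t³ and 5*c³.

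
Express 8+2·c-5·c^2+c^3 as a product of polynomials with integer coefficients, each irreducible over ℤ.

Among the possible rational roots, c = -1 is a root, so (c+1) divides it; the quotient is c^2-6·c+8.
The remaining quadratic factors as (c-2)(c-4).

(c+1)·(c-2)·(c-4)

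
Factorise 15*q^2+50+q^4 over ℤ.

(q^2+10)*(q^2+5)

Substitute u = q^2 to get a quadratic in u, then factor.
q^2+5 is irreducible over ℤ (always positive, so no real roots).
q^2+10 is irreducible over ℤ (always positive, so no real roots).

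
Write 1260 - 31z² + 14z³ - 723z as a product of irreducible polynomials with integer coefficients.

Trying the rational-root candidates, z = 15/2 is a root, giving the factor (2z - 15) and quotient 7z² + 37z - 84.
The remaining quadratic factors as (7z - 12)(z + 7).

(2z - 15)(7z - 12)(z + 7)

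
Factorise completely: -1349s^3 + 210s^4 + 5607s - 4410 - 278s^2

(5s - 7)(6s - 7)(7s + 15)(s - 6)

Among the possible rational roots, s = 7/6 is a root, giving the factor (6s - 7) and quotient 35s^3 - 184s^2 - 261s + 630.
Then s = 7/5 is a root, so (5s - 7) is a factor; dividing leaves 7s^2 - 27s - 90.
The remaining quadratic factors as (7s + 15)(s - 6).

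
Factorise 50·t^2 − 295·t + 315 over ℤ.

Pull out the common factor 5, then factor the remaining trinomial.

5·(2·t − 9)·(5·t − 7)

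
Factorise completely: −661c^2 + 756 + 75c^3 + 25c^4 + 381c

Trying the rational-root candidates, c = −7 is a root, so (c + 7) is a factor; dividing leaves 25c^3 − 100c^2 + 39c + 108.
Next, c = 3 is a root, so (c − 3) is a factor; dividing leaves 25c^2 − 25c − 36.
The remaining quadratic factors as (5c + 4)(5c − 9).

(5c + 4)(5c − 9)(c + 7)(c − 3)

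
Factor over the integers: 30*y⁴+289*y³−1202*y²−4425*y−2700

Testing divisors of the constant over divisors of the leading coefficient, y = 5 is a root, giving the factor (y−5) and quotient 30*y³+439*y²+993*y+540.
Then y = −5/6 is a root, giving the factor (6*y+5) and quotient 5*y²+69*y+108.
The remaining quadratic factors as (y+12)(5*y+9).

(5*y+9)*(6*y+5)*(y+12)*(y−5)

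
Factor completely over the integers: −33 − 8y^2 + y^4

Substitute u = y^2 to get a quadratic in u, then factor.
y^2 − 11 is irreducible over ℤ (11 is not a perfect square).
y^2 + 3 is irreducible over ℤ (always positive, so no real roots).

(y^2 + 3)(y^2 − 11)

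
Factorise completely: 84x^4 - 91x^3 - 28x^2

Pull out the common factor 7x^2, then factor the remaining trinomial.

7x^2(3x - 4)(4x + 1)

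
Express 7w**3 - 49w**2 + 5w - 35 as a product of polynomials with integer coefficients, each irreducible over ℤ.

(w - 7)(7w**2 + 5)

Group as (7w**3 + 5w) + (-49w**2 - 35) = w(7w**2 + 5) - 7(7w**2 + 5).
Both groups share the factor (7w**2 + 5).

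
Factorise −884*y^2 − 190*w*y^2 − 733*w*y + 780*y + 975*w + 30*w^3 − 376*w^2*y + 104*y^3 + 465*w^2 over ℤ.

Group: 6*w*(5*w^2 − 61*w*y + 65*w − 52*y^2 + 52*y) + (−2*y + 15)*(5*w^2 − 61*w*y + 65*w − 52*y^2 + 52*y); both groups contain (5*w^2 − 61*w*y + 65*w − 52*y^2 + 52*y), so (6*w − 2*y + 15) is a factor with cofactor 5*w^2 − 61*w*y + 65*w − 52*y^2 + 52*y.
The cofactor groups again: 5*w^2 − 61*w*y + 65*w − 52*y^2 + 52*y = w*(5*w + 4*y) + (−13*y + 13)*(5*w + 4*y); both groups contain (5*w + 4*y), giving (w − 13*y + 13)*(5*w + 4*y).

(5*w + 4*y)*(6*w − 2*y + 15)*(w − 13*y + 13)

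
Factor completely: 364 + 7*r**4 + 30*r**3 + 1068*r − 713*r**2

Trying the rational-root candidates, r = 7 is a root, so (r − 7) divides it; the quotient is 7*r**3 + 79*r**2 − 160*r − 52.
Continuing, r = 2 is a root, so (r − 2) divides it; the quotient is 7*r**2 + 93*r + 26.
The remaining quadratic factors as (r + 13)(7*r + 2).

(7*r + 2)*(r + 13)*(r − 2)*(r − 7)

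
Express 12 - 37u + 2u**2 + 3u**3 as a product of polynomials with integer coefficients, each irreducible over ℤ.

By the rational root theorem, u = 1/3 is a root, giving the factor (3u - 1) and quotient u**2 + u - 12.
The remaining quadratic factors as (u + 4)(u - 3).

(3u - 1)(u + 4)(u - 3)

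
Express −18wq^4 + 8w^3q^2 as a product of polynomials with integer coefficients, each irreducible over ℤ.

2q^2w(2w − 3q)(2w + 3q)

Factor out 2wq^2, leaving 4w^2 − 9q^2, which is a difference of two squares.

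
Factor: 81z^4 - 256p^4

(3z - 4p)(3z + 4p)(9z^2 + 16p^2)

(3z)⁴ − (4p)⁴ = ((3z)² − (4p)²)((3z)² + (4p)²); the first factor splits again, the second (9z^2 + 16p^2) is irreducible.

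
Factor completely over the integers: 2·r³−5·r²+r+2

By the rational root theorem, r = −1/2 is a root, giving the factor (2·r+1) and quotient r²−3·r+2.
The remaining quadratic factors as (r−2)(r−1).

(2·r+1)·(r−1)·(r−2)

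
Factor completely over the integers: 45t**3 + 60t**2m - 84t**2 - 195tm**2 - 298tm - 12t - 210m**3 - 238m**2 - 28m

Group: 3t(15t**2 - 15tm - 28t - 30m**2 - 34m - 4) + 7m(15t**2 - 15tm - 28t - 30m**2 - 34m - 4); both groups contain (15t**2 - 15tm - 28t - 30m**2 - 34m - 4), so (3t + 7m) is a factor with cofactor 15t**2 - 15tm - 28t - 30m**2 - 34m - 4.
The cofactor groups again: 15t**2 - 15tm - 28t - 30m**2 - 34m - 4 = t(15t + 15m + 2) + (-2m - 2)(15t + 15m + 2); both groups contain (15t + 15m + 2), giving (t - 2m - 2)(15t + 15m + 2).

(t - 2m - 2)(15t + 15m + 2)(3t + 7m)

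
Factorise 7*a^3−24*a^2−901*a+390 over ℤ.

By the rational root theorem, a = −10 is a root, so (a+10) divides it; the quotient is 7*a^2−94*a+39.
The remaining quadratic factors as (7*a−3)(a−13).

(7*a−3)*(a+10)*(a−13)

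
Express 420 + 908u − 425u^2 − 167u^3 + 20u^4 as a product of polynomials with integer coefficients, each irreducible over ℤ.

Testing divisors of the constant over divisors of the leading coefficient, u = 10 is a root, giving the factor (u − 10) and quotient 20u^3 + 33u^2 − 95u − 42.
Then u = 7/4 is a root, so (4u − 7) divides it; the quotient is 5u^2 + 17u + 6.
The remaining quadratic factors as (5u + 2)(u + 3).

(4u − 7)(5u + 2)(u + 3)(u − 10)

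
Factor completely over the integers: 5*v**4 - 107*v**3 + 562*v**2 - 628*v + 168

Among the possible rational roots, v = 2/5 is a root, so (5*v - 2) divides it; the quotient is v**3 - 21*v**2 + 104*v - 84.
Continuing, v = 6 is a root, so (v - 6) divides it; the quotient is v**2 - 15*v + 14.
The remaining quadratic factors as (v - 14)(v - 1).

(5*v - 2)*(v - 1)*(v - 14)*(v - 6)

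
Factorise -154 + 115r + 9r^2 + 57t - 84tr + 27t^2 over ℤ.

Group: 9t(3t - 9r + 11) + (-r - 14)(3t - 9r + 11); both groups contain (3t - 9r + 11).

(3t - 9r + 11)(9t - r - 14)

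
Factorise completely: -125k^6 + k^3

-k^3(5k - 1)(25k^2 + 5k + 1)

Every term has a factor of k^3; factoring it out leaves -125k^3 + 1.
Recognize a difference of cubes with the parts 1 and 5k.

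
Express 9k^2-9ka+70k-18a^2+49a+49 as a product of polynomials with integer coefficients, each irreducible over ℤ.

Group: 9k(k-2a+7) + (9a+7)(k-2a+7); both groups contain (k-2a+7).

(k-2a+7)(9k+9a+7)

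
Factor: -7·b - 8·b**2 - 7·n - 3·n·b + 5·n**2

(5·n - 8·b - 7)·(n + b)

Group: 5·n·(n + b) + (-8·b - 7)·(n + b); both groups contain (n + b).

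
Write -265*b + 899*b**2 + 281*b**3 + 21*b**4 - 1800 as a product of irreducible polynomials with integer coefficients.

(3*b + 5)*(7*b - 9)*(b + 5)*(b + 8)

Among the possible rational roots, b = 9/7 is a root, so (7*b - 9) is a factor; dividing leaves 3*b**3 + 44*b**2 + 185*b + 200.
Continuing, b = -5 is a root, so (b + 5) divides it; the quotient is 3*b**2 + 29*b + 40.
The remaining quadratic factors as (b + 8)(3*b + 5).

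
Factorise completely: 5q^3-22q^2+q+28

Trying the rational-root candidates, q = 4 is a root, giving the factor (q-4) and quotient 5q^2-2q-7.
The remaining quadratic factors as (5q-7)(q+1).

(5q-7)(q+1)(q-4)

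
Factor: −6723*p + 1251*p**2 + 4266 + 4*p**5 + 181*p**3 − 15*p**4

Trying the rational-root candidates, p = 3/4 is a root, so (4*p − 3) is a factor; dividing leaves p**4 − 3*p**3 + 43*p**2 + 345*p − 1422.
Next, p = −6 is a root, giving the factor (p + 6) and quotient p**3 − 9*p**2 + 97*p − 237.
Next, p = 3 is a root, so (p − 3) is a factor; dividing leaves p**2 − 6*p + 79.
The quadratic p**2 − 6*p + 79 has discriminant −280 < 0 and is irreducible over ℤ.

(4*p − 3)*(p + 6)*(p − 3)*(p**2 − 6*p + 79)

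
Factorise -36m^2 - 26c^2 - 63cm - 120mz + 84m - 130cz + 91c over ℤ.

Group: -2c(13c + 12m) + (-3m - 10z + 7)(13c + 12m); both groups contain (13c + 12m).

-(13c + 12m)(2c + 3m + 10z - 7)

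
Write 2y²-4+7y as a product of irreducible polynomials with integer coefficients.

Need a pair with product 2·(-4) = -8 and sum 7: that's 8 and -1.
Split the middle term: 2y²+8y - y-4 = 2y(y+4) - (y+4).

(2y-1)(y+4)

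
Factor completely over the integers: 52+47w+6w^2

(2w+13)(3w+4)

Need a pair with product 6·52 = 312 and sum 47: that's 8 and 39.
Split the middle term: 6w^2+8w + 39w+52 = 2w(3w+4) + 13(3w+4).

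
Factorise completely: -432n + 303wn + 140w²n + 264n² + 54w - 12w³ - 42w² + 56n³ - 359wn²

-(2w - 7n + 9)(w - 8n)(6w - n - 6)

Group: 2w(-6w² + 49wn + 6w - 8n² - 48n) + (-7n + 9)(-6w² + 49wn + 6w - 8n² - 48n); both groups contain (-6w² + 49wn + 6w - 8n² - 48n), so (2w - 7n + 9) is a factor with cofactor -6w² + 49wn + 6w - 8n² - 48n.
The cofactor groups again: -6w² + 49wn + 6w - 8n² - 48n = -w(6w - n - 6) + 8n(6w - n - 6); both groups contain (6w - n - 6), giving -(w - 8n)(6w - n - 6).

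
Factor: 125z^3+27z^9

Factor out z^3 first: what remains is 27z^6+125.
Recognize a sum of cubes with the parts 5 and 3z^2.

z^3(3z^2+5)(9z^4-15z^2+25)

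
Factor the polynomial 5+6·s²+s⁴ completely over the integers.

Substitute u = s² to get a quadratic in u, then factor.
s²+5 is irreducible over ℤ (always positive, so no real roots).
s²+1 is irreducible over ℤ (sum of squares).

(s²+1)·(s²+5)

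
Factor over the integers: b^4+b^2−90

Substitute u = b^2 to get a quadratic in u, then factor.
b^2−9 is a difference of squares.
b^2+10 is irreducible over ℤ (always positive, so no real roots).

(b+3)(b−3)(b^2+10)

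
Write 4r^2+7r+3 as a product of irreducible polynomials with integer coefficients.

Need a pair with product 4·3 = 12 and sum 7: that's 4 and 3.
Split the middle term: 4r^2+4r + 3r+3 = 4r(r+1) + 3(r+1).

(4r+3)(r+1)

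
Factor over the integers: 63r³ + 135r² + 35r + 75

Group as (63r³ + 35r) + (135r² + 75) = 7r(9r² + 5) + 15(9r² + 5).
Both groups share the factor (9r² + 5).

(7r + 15)(9r² + 5)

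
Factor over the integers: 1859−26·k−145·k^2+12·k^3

Among the possible rational roots, k = −13/4 is a root, giving the factor (4·k+13) and quotient 3·k^2−46·k+143.
The remaining quadratic factors as (k−11)(3·k−13).

(3·k−13)·(4·k+13)·(k−11)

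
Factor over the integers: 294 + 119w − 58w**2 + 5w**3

(5w + 7)(w − 6)(w − 7)

Among the possible rational roots, w = 6 is a root, giving the factor (w − 6) and quotient 5w**2 − 28w − 49.
The remaining quadratic factors as (w − 7)(5w + 7).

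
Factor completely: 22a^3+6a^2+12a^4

2a^2(2a+3)(3a+1)

Pull out the common factor 2a^2, then factor the remaining trinomial.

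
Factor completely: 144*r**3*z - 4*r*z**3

Every term has a factor of 4*r*z. Then 36*r**2 - z**2 = (6*r)² − (z)².

4*r*z*(6*r + z)*(6*r - z)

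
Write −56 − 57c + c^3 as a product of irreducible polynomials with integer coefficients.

Trying the rational-root candidates, c = −7 is a root, so (c + 7) divides it; the quotient is c^2 − 7c − 8.
The remaining quadratic factors as (c + 1)(c − 8).

(c + 1)(c + 7)(c − 8)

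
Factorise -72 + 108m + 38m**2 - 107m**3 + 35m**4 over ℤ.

(5m - 6)(7m - 6)(m + 1)(m - 2)

Trying the rational-root candidates, m = -1 is a root, so (m + 1) is a factor; dividing leaves 35m**3 - 142m**2 + 180m - 72.
Next, m = 2 is a root, so (m - 2) is a factor; dividing leaves 35m**2 - 72m + 36.
The remaining quadratic factors as (7m - 6)(5m - 6).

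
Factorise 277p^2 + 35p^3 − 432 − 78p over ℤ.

Testing divisors of the constant over divisors of the leading coefficient, p = −8 is a root, so (p + 8) is a factor; dividing leaves 35p^2 − 3p − 54.
The remaining quadratic factors as (5p + 6)(7p − 9).

(5p + 6)(7p − 9)(p + 8)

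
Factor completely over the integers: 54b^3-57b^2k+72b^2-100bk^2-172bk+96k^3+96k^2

(2b-3k)(3b+4k+4)(9b-8k)

Group: 9b(6b^2-bk+8b-12k^2-12k) - 8k(6b^2-bk+8b-12k^2-12k); both groups contain (6b^2-bk+8b-12k^2-12k), so (9b-8k) is a factor with cofactor 6b^2-bk+8b-12k^2-12k.
The cofactor groups again: 6b^2-bk+8b-12k^2-12k = 3b(2b-3k) + (4k+4)(2b-3k); both groups contain (2b-3k), giving (3b+4k+4)(2b-3k).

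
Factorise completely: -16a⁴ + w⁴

(w)⁴ − (2a)⁴ = ((w)² − (2a)²)((w)² + (2a)²); the first factor splits again, the second (w² + 4a²) is irreducible.

(w - 2a)(w + 2a)(w² + 4a²)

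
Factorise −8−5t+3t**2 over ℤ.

Need a pair with product 3·(−8) = −24 and sum −5: that's −8 and 3.
Split the middle term: 3t**2−8t + 3t−8 = t(3t−8) + (3t−8).

(3t−8)(t+1)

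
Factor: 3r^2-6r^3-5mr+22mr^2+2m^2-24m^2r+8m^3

(2m-3r)(4m-2r+1)(m-r)

Group: m(8m^2-16mr+2m+6r^2-3r) - r(8m^2-16mr+2m+6r^2-3r); both groups contain (8m^2-16mr+2m+6r^2-3r), so (m-r) is a factor with cofactor 8m^2-16mr+2m+6r^2-3r.
The cofactor groups again: 8m^2-16mr+2m+6r^2-3r = 4m(2m-3r) + (-2r+1)(2m-3r); both groups contain (2m-3r), giving (4m-2r+1)(2m-3r).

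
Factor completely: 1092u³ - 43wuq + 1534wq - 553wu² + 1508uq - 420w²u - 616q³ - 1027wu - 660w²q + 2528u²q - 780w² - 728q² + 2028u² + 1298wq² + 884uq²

-(12w - 13u - 14q)(5w + 12u - 4q)(7u + 11q + 13)

Group: 5w(-84wu - 132wq - 156w + 91u² + 241uq + 169u + 154q² + 182q) + (12u - 4q)(-84wu - 132wq - 156w + 91u² + 241uq + 169u + 154q² + 182q); both groups contain (-84wu - 132wq - 156w + 91u² + 241uq + 169u + 154q² + 182q), so (5w + 12u - 4q) is a factor with cofactor -84wu - 132wq - 156w + 91u² + 241uq + 169u + 154q² + 182q.
The cofactor groups again: -84wu - 132wq - 156w + 91u² + 241uq + 169u + 154q² + 182q = -12w(7u + 11q + 13) + (13u + 14q)(7u + 11q + 13); both groups contain (7u + 11q + 13), giving -(12w - 13u - 14q)(7u + 11q + 13).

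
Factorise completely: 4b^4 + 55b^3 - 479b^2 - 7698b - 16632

(4b + 11)(b + 14)(b + 9)(b - 12)

Among the possible rational roots, b = 12 is a root, so (b - 12) divides it; the quotient is 4b^3 + 103b^2 + 757b + 1386.
Next, b = -11/4 is a root, so (4b + 11) divides it; the quotient is b^2 + 23b + 126.
The remaining quadratic factors as (b + 9)(b + 14).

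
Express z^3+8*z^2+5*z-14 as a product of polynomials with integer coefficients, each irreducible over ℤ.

(z+2)*(z+7)*(z-1)

Among the possible rational roots, z = -7 is a root, so (z+7) is a factor; dividing leaves z^2+z-2.
The remaining quadratic factors as (z-1)(z+2).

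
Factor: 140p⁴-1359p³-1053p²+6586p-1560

Trying the rational-root candidates, p = -12/5 is a root, so (5p+12) is a factor; dividing leaves 28p³-339p²+603p-130.
Then p = 10 is a root, giving the factor (p-10) and quotient 28p²-59p+13.
The remaining quadratic factors as (7p-13)(4p-1).

(4p-1)(5p+12)(7p-13)(p-10)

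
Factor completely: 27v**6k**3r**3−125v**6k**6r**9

Every term has a factor of v**6k**3r**3; factoring it out leaves −125k**3r**6+27.
Recognize a difference of cubes with the parts 3 and 5kr**2.

−k**3r**3v**6(5kr**2−3)(25k**2r**4+15kr**2+9)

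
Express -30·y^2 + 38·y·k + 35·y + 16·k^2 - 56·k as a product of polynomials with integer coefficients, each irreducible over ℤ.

-(5·y - 8·k)·(6·y + 2·k - 7)

Group: -5·y·(6·y + 2·k - 7) + 8·k·(6·y + 2·k - 7); both groups contain (6·y + 2·k - 7).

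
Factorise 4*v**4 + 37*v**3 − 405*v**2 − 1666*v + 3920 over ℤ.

Trying the rational-root candidates, v = 8 is a root, so (v − 8) divides it; the quotient is 4*v**3 + 69*v**2 + 147*v − 490.
Then v = 7/4 is a root, so (4*v − 7) is a factor; dividing leaves v**2 + 19*v + 70.
The remaining quadratic factors as (v + 5)(v + 14).

(4*v − 7)*(v + 14)*(v + 5)*(v − 8)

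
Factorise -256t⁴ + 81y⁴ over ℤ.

(3y - 4t)(3y + 4t)(9y² + 16t²)

Difference of squares twice: with A = 3y and B = 4t, A⁴ − B⁴ = (A² − B²)(A² + B²), and A² − B² factors again.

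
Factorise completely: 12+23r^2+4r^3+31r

Among the possible rational roots, r = -4 is a root, giving the factor (r+4) and quotient 4r^2+7r+3.
The remaining quadratic factors as (r+1)(4r+3).

(4r+3)(r+1)(r+4)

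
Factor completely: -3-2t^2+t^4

Substitute u = t^2 to get a quadratic in u, then factor.
t^2-3 is irreducible over ℤ (3 is not a perfect square).
t^2+1 is irreducible over ℤ (sum of squares).

(t^2+1)(t^2-3)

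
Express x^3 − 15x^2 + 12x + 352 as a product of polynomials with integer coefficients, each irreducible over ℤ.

(x + 4)(x − 11)(x − 8)

Among the possible rational roots, x = 11 is a root, so (x − 11) is a factor; dividing leaves x^2 − 4x − 32.
The remaining quadratic factors as (x + 4)(x − 8).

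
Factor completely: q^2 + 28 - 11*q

Two integers with product 28 and sum -11 are -7 and -4.

(q - 4)*(q - 7)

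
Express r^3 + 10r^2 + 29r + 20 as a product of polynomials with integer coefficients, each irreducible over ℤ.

Among the possible rational roots, r = −5 is a root, so (r + 5) is a factor; dividing leaves r^2 + 5r + 4.
The remaining quadratic factors as (r + 1)(r + 4).

(r + 1)(r + 4)(r + 5)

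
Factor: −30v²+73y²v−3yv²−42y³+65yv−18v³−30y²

Group: 7y(−6y²+13yv−6v²) + (3v+5)(−6y²+13yv−6v²); both groups contain (−6y²+13yv−6v²), so (7y+3v+5) is a factor with cofactor −6y²+13yv−6v².
The cofactor groups again: −6y²+13yv−6v² = −2y(3y−2v) + 3v(3y−2v); both groups contain (3y−2v), giving −(2y−3v)(3y−2v).

−(3y−2v)(2y−3v)(7y+3v+5)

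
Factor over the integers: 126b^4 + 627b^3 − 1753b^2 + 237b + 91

(3b − 1)(6b + 1)(7b − 13)(b + 7)

Testing divisors of the constant over divisors of the leading coefficient, b = −7 is a root, so (b + 7) is a factor; dividing leaves 126b^3 − 255b^2 + 32b + 13.
Continuing, b = 13/7 is a root, so (7b − 13) divides it; the quotient is 18b^2 − 3b − 1.
The remaining quadratic factors as (3b − 1)(6b + 1).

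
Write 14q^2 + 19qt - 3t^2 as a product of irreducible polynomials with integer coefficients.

(2q + 3t)(7q - t)

Group: 2q(7q - t) + 3t(7q - t); both groups contain (7q - t).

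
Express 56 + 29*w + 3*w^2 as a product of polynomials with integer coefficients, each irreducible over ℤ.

(3*w + 8)*(w + 7)

Need a pair with product 3·56 = 168 and sum 29: that's 8 and 21.
Split the middle term: 3*w^2 + 8*w + 21*w + 56 = w*(3*w + 8) + 7*(3*w + 8).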